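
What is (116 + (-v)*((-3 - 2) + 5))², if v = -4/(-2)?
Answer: 13456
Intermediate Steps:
v = 2 (v = -4*(-½) = 2)
(116 + (-v)*((-3 - 2) + 5))² = (116 + (-1*2)*((-3 - 2) + 5))² = (116 - 2*(-5 + 5))² = (116 - 2*0)² = (116 + 0)² = 116² = 13456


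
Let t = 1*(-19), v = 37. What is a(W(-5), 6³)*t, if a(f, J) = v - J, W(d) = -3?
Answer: 3401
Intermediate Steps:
t = -19
a(f, J) = 37 - J
a(W(-5), 6³)*t = (37 - 1*6³)*(-19) = (37 - 1*216)*(-19) = (37 - 216)*(-19) = -179*(-19) = 3401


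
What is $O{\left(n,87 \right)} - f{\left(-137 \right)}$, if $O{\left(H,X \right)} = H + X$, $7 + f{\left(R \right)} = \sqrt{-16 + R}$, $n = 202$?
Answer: $296 - 3 i \sqrt{17} \approx 296.0 - 12.369 i$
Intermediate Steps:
$f{\left(R \right)} = -7 + \sqrt{-16 + R}$
$O{\left(n,87 \right)} - f{\left(-137 \right)} = \left(202 + 87\right) - \left(-7 + \sqrt{-16 - 137}\right) = 289 - \left(-7 + \sqrt{-153}\right) = 289 - \left(-7 + 3 i \sqrt{17}\right) = 289 + \left(7 - 3 i \sqrt{17}\right) = 296 - 3 i \sqrt{17}$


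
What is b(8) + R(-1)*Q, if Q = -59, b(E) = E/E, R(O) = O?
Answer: 60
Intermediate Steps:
b(E) = 1
b(8) + R(-1)*Q = 1 - 1*(-59) = 1 + 59 = 60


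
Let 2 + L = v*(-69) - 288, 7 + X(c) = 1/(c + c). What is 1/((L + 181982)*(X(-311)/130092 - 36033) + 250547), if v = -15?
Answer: -26972408/177585024865015847 ≈ -1.5188e-10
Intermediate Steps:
X(c) = -7 + 1/(2*c) (X(c) = -7 + 1/(c + c) = -7 + 1/(2*c))
L = 745 (L = -2 + (-15*(-69) - 288) = -2 + (1035 - 288) = -2 + 747 = 745)
1/((L + 181982)*(X(-311)/130092 - 36033) + 250547) = 1/((745 + 181982)*((-7 + (1/2)/(-311))/130092 - 36033) + 250547) = 1/(182727*((-7 + (1/2)*(-1/311))*(1/130092) - 36033) + 250547) = 1/(182727*((-7 - 1/622)*(1/130092) - 36033) + 250547) = 1/(182727*(-4355/622*1/130092 - 36033) + 250547) = 1/(182727*(-4355/80917224 - 36033) + 250547) = 1/(182727*(-2915690336747/80917224) + 250547) = 1/(-177591782720923023/26972408 + 250547) = 1/(-177585024865015847/26972408) = -26972408/177585024865015847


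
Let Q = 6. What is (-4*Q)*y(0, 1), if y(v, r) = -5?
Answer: 120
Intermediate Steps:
(-4*Q)*y(0, 1) = -4*6*(-5) = -24*(-5) = 120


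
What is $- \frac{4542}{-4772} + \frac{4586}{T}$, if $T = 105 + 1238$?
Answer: $\frac{13992149}{3204398} \approx 4.3665$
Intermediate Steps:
$T = 1343$
$- \frac{4542}{-4772} + \frac{4586}{T} = - \frac{4542}{-4772} + \frac{4586}{1343} = \left(-4542\right) \left(- \frac{1}{4772}\right) + 4586 \cdot \frac{1}{1343} = \frac{2271}{2386} + \frac{4586}{1343} = \frac{13992149}{3204398}$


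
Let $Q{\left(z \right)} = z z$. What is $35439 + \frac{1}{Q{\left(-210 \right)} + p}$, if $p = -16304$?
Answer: $\frac{985062445}{27796} \approx 35439.0$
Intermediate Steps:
$Q{\left(z \right)} = z^{2}$
$35439 + \frac{1}{Q{\left(-210 \right)} + p} = 35439 + \frac{1}{\left(-210\right)^{2} - 16304} = 35439 + \frac{1}{44100 - 16304} = 35439 + \frac{1}{27796} = \frac{985062445}{27796}$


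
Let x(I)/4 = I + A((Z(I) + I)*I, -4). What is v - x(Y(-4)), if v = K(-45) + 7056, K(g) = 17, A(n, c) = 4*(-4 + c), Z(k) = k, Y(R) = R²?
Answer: 7137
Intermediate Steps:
A(n, c) = -16 + 4*c
v = 7073 (v = 17 + 7056 = 7073)
x(I) = -128 + 4*I (x(I) = 4*(I + (-16 + 4*(-4))) = 4*(I + (-16 - 16)) = 4*(I - 32) = 4*(-32 + I) = -128 + 4*I)
v - x(Y(-4)) = 7073 - (-128 + 4*(-4)²) = 7073 - (-128 + 4*16) = 7073 - (-128 + 64) = 7073 - 1*(-64) = 7073 + 64 = 7137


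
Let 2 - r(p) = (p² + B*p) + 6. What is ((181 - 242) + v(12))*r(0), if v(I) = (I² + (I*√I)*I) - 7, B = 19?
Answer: -304 - 1152*√3 ≈ -2299.3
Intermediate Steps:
r(p) = -4 - p² - 19*p (r(p) = 2 - ((p² + 19*p) + 6) = 2 - (6 + p² + 19*p) = 2 + (-6 - p² - 19*p) = -4 - p² - 19*p)
v(I) = -7 + I² + I^(5/2) (v(I) = (I² + I^(3/2)*I) - 7 = (I² + I^(5/2)) - 7 = -7 + I² + I^(5/2))
((181 - 242) + v(12))*r(0) = ((181 - 242) + (-7 + 12² + 12^(5/2)))*(-4 - 1*0² - 19*0) = (-61 + (-7 + 144 + 288*√3))*(-4 - 1*0 + 0) = (-61 + (137 + 288*√3))*(-4 + 0 + 0) = (76 + 288*√3)*(-4) = -304 - 1152*√3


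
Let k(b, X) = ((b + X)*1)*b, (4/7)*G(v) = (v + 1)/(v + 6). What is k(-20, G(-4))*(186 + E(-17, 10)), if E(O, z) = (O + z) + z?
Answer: 171045/2 ≈ 85523.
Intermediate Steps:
E(O, z) = O + 2*z
G(v) = 7*(1 + v)/(4*(6 + v)) (G(v) = 7*((v + 1)/(v + 6))/4 = 7*((1 + v)/(6 + v))/4 = 7*(1 + v)/(4*(6 + v)))
k(b, X) = b*(X + b) (k(b, X) = ((X + b)*1)*b = (X + b)*b = b*(X + b))
k(-20, G(-4))*(186 + E(-17, 10)) = (-20*(7*(1 - 4)/(4*(6 - 4)) - 20))*(186 + (-17 + 2*10)) = (-20*((7/4)*(-3)/2 - 20))*(186 + (-17 + 20)) = (-20*((7/4)*(½)*(-3) - 20))*(186 + 3) = -20*(-21/8 - 20)*189 = -20*(-181/8)*189 = (905/2)*189 = 171045/2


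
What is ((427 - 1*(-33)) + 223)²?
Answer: 466489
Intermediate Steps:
((427 - 1*(-33)) + 223)² = ((427 + 33) + 223)² = (460 + 223)² = 683² = 466489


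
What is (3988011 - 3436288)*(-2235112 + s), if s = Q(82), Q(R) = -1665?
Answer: -1234081316771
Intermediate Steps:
s = -1665
(3988011 - 3436288)*(-2235112 + s) = (3988011 - 3436288)*(-2235112 - 1665) = 551723*(-2236777) = -1234081316771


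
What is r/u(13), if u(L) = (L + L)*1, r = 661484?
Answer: 330742/13 ≈ 25442.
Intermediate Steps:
u(L) = 2*L (u(L) = (2*L)*1 = 2*L)
r/u(13) = 661484/((2*13)) = 661484/26 = 661484*(1/26) = 330742/13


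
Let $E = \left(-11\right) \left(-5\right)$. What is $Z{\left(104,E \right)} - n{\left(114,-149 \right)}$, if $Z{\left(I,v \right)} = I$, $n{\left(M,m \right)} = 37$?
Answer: $67$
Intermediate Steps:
$E = 55$
$Z{\left(104,E \right)} - n{\left(114,-149 \right)} = 104 - 37 = 67$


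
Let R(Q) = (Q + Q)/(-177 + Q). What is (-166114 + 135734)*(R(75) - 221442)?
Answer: 114366694820/17 ≈ 6.7275e+9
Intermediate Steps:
R(Q) = 2*Q/(-177 + Q) (R(Q) = (2*Q)/(-177 + Q) = 2*Q/(-177 + Q))
(-166114 + 135734)*(R(75) - 221442) = (-166114 + 135734)*(2*75/(-177 + 75) - 221442) = -30380*(2*75/(-102) - 221442) = -30380*(2*75*(-1/102) - 221442) = -30380*(-25/17 - 221442) = -30380*(-3764539/17) = 114366694820/17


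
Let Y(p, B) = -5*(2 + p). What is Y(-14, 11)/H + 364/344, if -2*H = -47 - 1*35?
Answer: 8891/3526 ≈ 2.5216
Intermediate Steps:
Y(p, B) = -10 - 5*p
H = 41 (H = -(-47 - 1*35)/2 = -(-47 - 35)/2 = -½*(-82) = 41)
Y(-14, 11)/H + 364/344 = (-10 - 5*(-14))/41 + 364/344 = (-10 + 70)*(1/41) + 364*(1/344) = 60*(1/41) + 91/86 = 60/41 + 91/86 = 8891/3526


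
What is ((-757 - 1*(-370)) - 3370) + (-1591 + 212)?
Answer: -5136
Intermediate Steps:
((-757 - 1*(-370)) - 3370) + (-1591 + 212) = ((-757 + 370) - 3370) - 1379 = (-387 - 3370) - 1379 = -3757 - 1379 = -5136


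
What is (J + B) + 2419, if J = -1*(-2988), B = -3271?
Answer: 2136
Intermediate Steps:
J = 2988
(J + B) + 2419 = (2988 - 3271) + 2419 = -283 + 2419 = 2136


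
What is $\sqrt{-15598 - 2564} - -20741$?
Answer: $20741 + 3 i \sqrt{2018} \approx 20741.0 + 134.77 i$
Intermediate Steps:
$\sqrt{-15598 - 2564} - -20741 = \sqrt{-18162} + 20741 = 3 i \sqrt{2018} + 20741 = 20741 + 3 i \sqrt{2018}$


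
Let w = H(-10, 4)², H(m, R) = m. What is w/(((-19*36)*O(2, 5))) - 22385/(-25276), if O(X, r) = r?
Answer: 3701455/4322196 ≈ 0.85638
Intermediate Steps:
w = 100 (w = (-10)² = 100)
w/(((-19*36)*O(2, 5))) - 22385/(-25276) = 100/((-19*36*5)) - 22385/(-25276) = 100/((-684*5)) - 22385*(-1/25276) = 100/(-3420) + 22385/25276 = 100*(-1/3420) + 22385/25276 = -5/171 + 22385/25276 = 3701455/4322196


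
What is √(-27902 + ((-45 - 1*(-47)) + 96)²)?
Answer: I*√18298 ≈ 135.27*I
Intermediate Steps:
√(-27902 + ((-45 - 1*(-47)) + 96)²) = √(-27902 + ((-45 + 47) + 96)²) = √(-27902 + (2 + 96)²) = √(-27902 + 98²) = √(-27902 + 9604) = √(-18298) = I*√18298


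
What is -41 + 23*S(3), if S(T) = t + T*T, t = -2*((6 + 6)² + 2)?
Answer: -6550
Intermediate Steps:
t = -292 (t = -2*(12² + 2) = -2*(144 + 2) = -2*146 = -292)
S(T) = -292 + T² (S(T) = -292 + T*T = -292 + T²)
-41 + 23*S(3) = -41 + 23*(-292 + 3²) = -41 + 23*(-292 + 9) = -41 + 23*(-283) = -41 - 6509 = -6550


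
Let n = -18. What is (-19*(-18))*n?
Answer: -6156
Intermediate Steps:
(-19*(-18))*n = -19*(-18)*(-18) = 342*(-18) = -6156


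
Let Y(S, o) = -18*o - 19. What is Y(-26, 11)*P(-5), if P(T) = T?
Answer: 1085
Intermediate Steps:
Y(S, o) = -19 - 18*o
Y(-26, 11)*P(-5) = (-19 - 18*11)*(-5) = (-19 - 198)*(-5) = -217*(-5) = 1085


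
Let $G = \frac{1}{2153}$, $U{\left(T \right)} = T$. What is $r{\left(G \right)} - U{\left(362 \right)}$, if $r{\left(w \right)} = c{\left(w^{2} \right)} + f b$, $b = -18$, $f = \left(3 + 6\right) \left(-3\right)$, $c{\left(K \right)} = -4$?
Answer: $120$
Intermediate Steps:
$f = -27$ ($f = 9 \left(-3\right) = -27$)
$G = \frac{1}{2153} \approx 0.00046447$
$r{\left(w \right)} = 482$ ($r{\left(w \right)} = -4 - -486 = -4 + 486 = 482$)
$r{\left(G \right)} - U{\left(362 \right)} = 482 - 362 = 120$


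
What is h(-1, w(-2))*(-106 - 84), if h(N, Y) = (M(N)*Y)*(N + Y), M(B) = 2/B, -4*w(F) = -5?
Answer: 475/4 ≈ 118.75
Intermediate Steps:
w(F) = 5/4 (w(F) = -¼*(-5) = 5/4)
h(N, Y) = 2*Y*(N + Y)/N (h(N, Y) = ((2/N)*Y)*(N + Y) = (2*Y/N)*(N + Y) = 2*Y*(N + Y)/N)
h(-1, w(-2))*(-106 - 84) = (2*(5/4)*(-1 + 5/4)/(-1))*(-106 - 84) = (2*(5/4)*(-1)*(¼))*(-190) = -5/8*(-190) = 475/4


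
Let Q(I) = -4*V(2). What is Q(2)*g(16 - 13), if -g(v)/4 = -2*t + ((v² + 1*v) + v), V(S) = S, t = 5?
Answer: 160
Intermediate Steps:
Q(I) = -8 (Q(I) = -4*2 = -8)
g(v) = 40 - 8*v - 4*v² (g(v) = -4*(-2*5 + ((v² + 1*v) + v)) = -4*(-10 + ((v² + v) + v)) = -4*(-10 + ((v + v²) + v)) = -4*(-10 + (v² + 2*v)) = -4*(-10 + v² + 2*v) = 40 - 8*v - 4*v²)
Q(2)*g(16 - 13) = -8*(40 - 8*(16 - 13) - 4*(16 - 13)²) = -8*(40 - 8*3 - 4*3²) = -8*(40 - 24 - 4*9) = -8*(40 - 24 - 36) = -8*(-20) = 160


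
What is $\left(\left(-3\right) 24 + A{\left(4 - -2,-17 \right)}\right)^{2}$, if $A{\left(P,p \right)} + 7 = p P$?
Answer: $32761$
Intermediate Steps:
$A{\left(P,p \right)} = -7 + P p$ ($A{\left(P,p \right)} = -7 + p P = -7 + P p$)
$\left(\left(-3\right) 24 + A{\left(4 - -2,-17 \right)}\right)^{2} = \left(\left(-3\right) 24 + \left(-7 + \left(4 - -2\right) \left(-17\right)\right)\right)^{2} = \left(-72 + \left(-7 + \left(4 + 2\right) \left(-17\right)\right)\right)^{2} = \left(-72 + \left(-7 + 6 \left(-17\right)\right)\right)^{2} = \left(-72 - 109\right)^{2} = \left(-181\right)^{2} = 32761$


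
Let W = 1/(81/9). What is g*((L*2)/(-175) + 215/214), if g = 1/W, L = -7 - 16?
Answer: 427221/37450 ≈ 11.408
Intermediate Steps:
L = -23
W = ⅑ (W = 1/(81*(⅑)) = 1/9 = ⅑ ≈ 0.11111)
g = 9 (g = 1/(⅑) = 9)
g*((L*2)/(-175) + 215/214) = 9*(-23*2/(-175) + 215/214) = 9*(-46*(-1/175) + 215*(1/214)) = 9*(46/175 + 215/214) = 9*(47469/37450) = 427221/37450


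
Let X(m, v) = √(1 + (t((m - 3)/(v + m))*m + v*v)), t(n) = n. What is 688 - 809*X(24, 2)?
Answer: 688 - 809*√4121/13 ≈ -3306.9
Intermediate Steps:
X(m, v) = √(1 + v² + m*(-3 + m)/(m + v)) (X(m, v) = √(1 + (((m - 3)/(v + m))*m + v*v)) = √(1 + (((-3 + m)/(m + v))*m + v²)) = √(1 + (m*(-3 + m)/(m + v) + v²)) = √(1 + (v² + m*(-3 + m)/(m + v))) = √(1 + v² + m*(-3 + m)/(m + v)))
688 - 809*X(24, 2) = 688 - 809*√(24*(-3 + 24) + (1 + 2²)*(24 + 2))/√(24 + 2) = 688 - 809*√26*√(24*21 + (1 + 4)*26)/26 = 688 - 809*√26*√(504 + 5*26)/26 = 688 - 809*√26*√(504 + 130)/26 = 688 - 809*√4121/13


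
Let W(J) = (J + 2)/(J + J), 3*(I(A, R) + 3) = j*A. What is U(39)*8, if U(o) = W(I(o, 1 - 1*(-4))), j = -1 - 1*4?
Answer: 66/17 ≈ 3.8824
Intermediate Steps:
j = -5 (j = -1 - 4 = -5)
I(A, R) = -3 - 5*A/3 (I(A, R) = -3 + (-5*A)/3 = -3 - 5*A/3)
W(J) = (2 + J)/(2*J) (W(J) = (2 + J)/((2*J)) = (2 + J)*(1/(2*J)) = (2 + J)/(2*J))
U(o) = (-1 - 5*o/3)/(2*(-3 - 5*o/3)) (U(o) = (2 + (-3 - 5*o/3))/(2*(-3 - 5*o/3)) = (-1 - 5*o/3)/(2*(-3 - 5*o/3)))
U(39)*8 = ((3 + 5*39)/(2*(9 + 5*39)))*8 = ((3 + 195)/(2*(9 + 195)))*8 = ((½)*198/204)*8 = ((½)*(1/204)*198)*8 = (33/68)*8 = 66/17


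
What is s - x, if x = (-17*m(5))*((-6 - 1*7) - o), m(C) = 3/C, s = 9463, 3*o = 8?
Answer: 46516/5 ≈ 9303.2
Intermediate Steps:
o = 8/3 (o = (⅓)*8 = 8/3 ≈ 2.6667)
x = 799/5 (x = (-51/5)*((-6 - 1*7) - 1*8/3) = (-51/5)*((-6 - 7) - 8/3) = (-17*⅗)*(-13 - 8/3) = -51/5*(-47/3) = 799/5 ≈ 159.80)
s - x = 9463 - 1*799/5 = 9463 - 799/5 = 46516/5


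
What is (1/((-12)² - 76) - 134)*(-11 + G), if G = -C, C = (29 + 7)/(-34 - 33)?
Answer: 6386811/4556 ≈ 1401.8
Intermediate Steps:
C = -36/67 (C = 36/(-67) = 36*(-1/67) = -36/67 ≈ -0.53731)
G = 36/67 (G = -1*(-36/67) = 36/67 ≈ 0.53731)
(1/((-12)² - 76) - 134)*(-11 + G) = (1/((-12)² - 76) - 134)*(-11 + 36/67) = (1/(144 - 76) - 134)*(-701/67) = (1/68 - 134)*(-701/67) = -9111/68*(-701/67) = 6386811/4556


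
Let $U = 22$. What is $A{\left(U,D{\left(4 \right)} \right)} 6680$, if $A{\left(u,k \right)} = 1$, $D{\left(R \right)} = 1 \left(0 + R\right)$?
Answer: $6680$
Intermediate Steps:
$D{\left(R \right)} = R$ ($D{\left(R \right)} = 1 R = R$)
$A{\left(U,D{\left(4 \right)} \right)} 6680 = 1 \cdot 6680 = 6680$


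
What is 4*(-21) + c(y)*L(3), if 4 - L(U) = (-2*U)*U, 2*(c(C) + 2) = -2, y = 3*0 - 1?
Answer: -150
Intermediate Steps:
y = -1 (y = 0 - 1 = -1)
c(C) = -3 (c(C) = -2 + (1/2)*(-2) = -2 - 1 = -3)
L(U) = 4 + 2*U**2 (L(U) = 4 - (-2*U)*U = 4 - (-2)*U**2 = 4 + 2*U**2)
4*(-21) + c(y)*L(3) = 4*(-21) - 3*(4 + 2*3**2) = -84 - 3*(4 + 2*9) = -84 - 3*(4 + 18) = -84 - 3*22 = -84 - 66 = -150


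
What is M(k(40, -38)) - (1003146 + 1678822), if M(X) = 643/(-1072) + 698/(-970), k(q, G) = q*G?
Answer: -1394409488543/519920 ≈ -2.6820e+6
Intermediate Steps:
k(q, G) = G*q
M(X) = -685983/519920 (M(X) = 643*(-1/1072) + 698*(-1/970) = -643/1072 - 349/485 = -685983/519920)
M(k(40, -38)) - (1003146 + 1678822) = -685983/519920 - (1003146 + 1678822) = -685983/519920 - 1*2681968 = -685983/519920 - 2681968 = -1394409488543/519920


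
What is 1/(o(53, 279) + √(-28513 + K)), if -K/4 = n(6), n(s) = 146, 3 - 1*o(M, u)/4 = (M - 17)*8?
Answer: -380/442899 - I*√3233/442899 ≈ -0.00085798 - 0.00012838*I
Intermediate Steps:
o(M, u) = 556 - 32*M (o(M, u) = 12 - 4*(M - 17)*8 = 12 - 4*(-17 + M)*8 = 12 - 4*(-136 + 8*M) = 12 + (544 - 32*M) = 556 - 32*M)
K = -584 (K = -4*146 = -584)
1/(o(53, 279) + √(-28513 + K)) = 1/((556 - 32*53) + √(-28513 - 584)) = 1/((556 - 1696) + √(-29097)) = 1/(-1140 + 3*I*√3233)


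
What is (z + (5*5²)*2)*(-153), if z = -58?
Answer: -29376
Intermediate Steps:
(z + (5*5²)*2)*(-153) = (-58 + (5*5²)*2)*(-153) = (-58 + (5*25)*2)*(-153) = (-58 + 125*2)*(-153) = (-58 + 250)*(-153) = 192*(-153) = -29376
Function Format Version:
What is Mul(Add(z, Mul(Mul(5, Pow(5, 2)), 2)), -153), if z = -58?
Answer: -29376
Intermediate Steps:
Mul(Add(z, Mul(Mul(5, Pow(5, 2)), 2)), -153) = Mul(Add(-58, Mul(Mul(5, Pow(5, 2)), 2)), -153) = Mul(Add(-58, Mul(Mul(5, 25), 2)), -153) = Mul(Add(-58, Mul(125, 2)), -153) = Mul(Add(-58, 250), -153) = Mul(192, -153) = -29376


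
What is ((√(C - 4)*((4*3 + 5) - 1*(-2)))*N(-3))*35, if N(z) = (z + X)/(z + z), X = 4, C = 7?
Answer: -665*√3/6 ≈ -191.97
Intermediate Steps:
N(z) = (4 + z)/(2*z) (N(z) = (z + 4)/(z + z) = (4 + z)/((2*z)) = (4 + z)*(1/(2*z)) = (4 + z)/(2*z))
((√(C - 4)*((4*3 + 5) - 1*(-2)))*N(-3))*35 = ((√(7 - 4)*((4*3 + 5) - 1*(-2)))*((½)*(4 - 3)/(-3)))*35 = ((√3*((12 + 5) + 2))*((½)*(-⅓)*1))*35 = ((√3*(17 + 2))*(-⅙))*35 = ((√3*19)*(-⅙))*35 = ((19*√3)*(-⅙))*35 = -19*√3/6*35 = -665*√3/6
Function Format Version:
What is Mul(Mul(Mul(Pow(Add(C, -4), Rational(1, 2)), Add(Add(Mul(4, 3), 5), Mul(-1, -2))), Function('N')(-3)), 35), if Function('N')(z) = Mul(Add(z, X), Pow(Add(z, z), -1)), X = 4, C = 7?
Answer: Mul(Rational(-665, 6), Pow(3, Rational(1, 2))) ≈ -191.97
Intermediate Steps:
Function('N')(z) = Mul(Rational(1, 2), Pow(z, -1), Add(4, z)) (Function('N')(z) = Mul(Add(z, 4), Pow(Add(z, z), -1)) = Mul(Add(4, z), Pow(Mul(2, z), -1)) = Mul(Add(4, z), Mul(Rational(1, 2), Pow(z, -1))) = Mul(Rational(1, 2), Pow(z, -1), Add(4, z)))
Mul(Mul(Mul(Pow(Add(C, -4), Rational(1, 2)), Add(Add(Mul(4, 3), 5), Mul(-1, -2))), Function('N')(-3)), 35) = Mul(Mul(Mul(Pow(Add(7, -4), Rational(1, 2)), Add(Add(Mul(4, 3), 5), Mul(-1, -2))), Mul(Rational(1, 2), Pow(-3, -1), Add(4, -3))), 35) = Mul(Mul(Mul(Pow(3, Rational(1, 2)), Add(Add(12, 5), 2)), Mul(Rational(1, 2), Rational(-1, 3), 1)), 35) = Mul(Mul(Mul(Pow(3, Rational(1, 2)), Add(17, 2)), Rational(-1, 6)), 35) = Mul(Mul(Mul(Pow(3, Rational(1, 2)), 19), Rational(-1, 6)), 35) = Mul(Mul(Mul(19, Pow(3, Rational(1, 2))), Rational(-1, 6)), 35) = Mul(Mul(Rational(-19, 6), Pow(3, Rational(1, 2))), 35) = Mul(Rational(-665, 6), Pow(3, Rational(1, 2)))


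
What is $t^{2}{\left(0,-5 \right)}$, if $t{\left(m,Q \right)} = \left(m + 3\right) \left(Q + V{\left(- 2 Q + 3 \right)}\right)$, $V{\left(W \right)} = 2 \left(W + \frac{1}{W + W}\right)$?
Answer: $\frac{675684}{169} \approx 3998.1$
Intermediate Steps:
$V{\left(W \right)} = \frac{1}{W} + 2 W$ ($V{\left(W \right)} = 2 \left(W + \frac{1}{2 W}\right) = \frac{1}{W} + 2 W$)
$t{\left(m,Q \right)} = \left(3 + m\right) \left(6 + \frac{1}{3 - 2 Q} - 3 Q\right)$ ($t{\left(m,Q \right)} = \left(m + 3\right) \left(Q + \left(\frac{1}{- 2 Q + 3} + 2 \left(- 2 Q + 3\right)\right)\right) = \left(3 + m\right) \left(Q + \left(\frac{1}{3 - 2 Q} + 2 \left(3 - 2 Q\right)\right)\right) = \left(3 + m\right) \left(Q - \left(-6 - \frac{1}{3 - 2 Q} + 4 Q\right)\right) = \left(3 + m\right) \left(Q + \left(6 + \frac{1}{3 - 2 Q} - 4 Q\right)\right) = \left(3 + m\right) \left(6 + \frac{1}{3 - 2 Q} - 3 Q\right)$)
$t^{2}{\left(0,-5 \right)} = \left(\frac{-57 - 0 - 18 \left(-5\right)^{2} + 63 \left(-5\right) - 0 \left(-5\right)^{2} + 21 \left(-5\right) 0}{-3 + 2 \left(-5\right)}\right)^{2} = \left(\frac{-57 + 0 - 450 - 315 - 0 \cdot 25 + 0}{-3 - 10}\right)^{2} = \left(\frac{-57 + 0 - 450 - 315 + 0 + 0}{-13}\right)^{2} = \left(\left(- \frac{1}{13}\right) \left(-822\right)\right)^{2} = \left(\frac{822}{13}\right)^{2} = \frac{675684}{169}$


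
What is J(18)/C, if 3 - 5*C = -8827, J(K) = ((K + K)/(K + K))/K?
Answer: 1/31788 ≈ 3.1458e-5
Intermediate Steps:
J(K) = 1/K (J(K) = ((2*K)/((2*K)))/K = ((2*K)*(1/(2*K)))/K = 1/K)
C = 1766 (C = ⅗ - ⅕*(-8827) = ⅗ + 8827/5 = 1766)
J(18)/C = 1/(18*1766) = (1/18)*(1/1766) = 1/31788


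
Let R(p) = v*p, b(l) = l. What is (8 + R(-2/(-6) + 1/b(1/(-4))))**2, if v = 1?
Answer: 169/9 ≈ 18.778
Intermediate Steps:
R(p) = p (R(p) = 1*p = p)
(8 + R(-2/(-6) + 1/b(1/(-4))))**2 = (8 + (-2/(-6) + 1/1/(-4)))**2 = (8 + (-2*(-1/6) + 1/(-1/4)))**2 = (8 + (1/3 + 1*(-4)))**2 = (8 + (1/3 - 4))**2 = (8 - 11/3)**2 = (13/3)**2 = 169/9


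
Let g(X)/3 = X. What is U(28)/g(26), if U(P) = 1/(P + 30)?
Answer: 1/4524 ≈ 0.00022104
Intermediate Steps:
U(P) = 1/(30 + P)
g(X) = 3*X
U(28)/g(26) = 1/((30 + 28)*((3*26))) = 1/(58*78) = (1/58)*(1/78) = 1/4524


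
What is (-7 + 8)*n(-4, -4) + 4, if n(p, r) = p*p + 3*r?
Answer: 8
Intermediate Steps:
n(p, r) = p² + 3*r
(-7 + 8)*n(-4, -4) + 4 = (-7 + 8)*((-4)² + 3*(-4)) + 4 = 1*(16 - 12) + 4 = 1*4 + 4 = 4 + 4 = 8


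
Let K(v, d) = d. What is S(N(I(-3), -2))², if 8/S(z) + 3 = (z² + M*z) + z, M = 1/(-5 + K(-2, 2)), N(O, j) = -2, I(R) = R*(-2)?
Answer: 576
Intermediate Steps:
I(R) = -2*R
M = -⅓ (M = 1/(-5 + 2) = 1/(-3) = -⅓ ≈ -0.33333)
S(z) = 8/(-3 + z² + 2*z/3) (S(z) = 8/(-3 + ((z² - z/3) + z)) = 8/(-3 + (z² + 2*z/3)) = 8/(-3 + z² + 2*z/3))
S(N(I(-3), -2))² = (24/(-9 + 2*(-2) + 3*(-2)²))² = (24/(-9 - 4 + 3*4))² = (24/(-9 - 4 + 12))² = (24/(-1))² = (24*(-1))² = (-24)² = 576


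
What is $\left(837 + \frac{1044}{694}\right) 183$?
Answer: $\frac{53245863}{347} \approx 1.5345 \cdot 10^{5}$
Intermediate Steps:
$\left(837 + \frac{1044}{694}\right) 183 = \left(837 + 1044 \cdot \frac{1}{694}\right) 183 = \left(837 + \frac{522}{347}\right) 183 = \frac{290961}{347} \cdot 183 = \frac{53245863}{347}$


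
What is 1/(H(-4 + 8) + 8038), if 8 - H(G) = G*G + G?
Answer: 1/8026 ≈ 0.00012460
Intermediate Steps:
H(G) = 8 - G - G² (H(G) = 8 - (G*G + G) = 8 - (G² + G) = 8 - (G + G²) = 8 + (-G - G²) = 8 - G - G²)
1/(H(-4 + 8) + 8038) = 1/((8 - (-4 + 8) - (-4 + 8)²) + 8038) = 1/((8 - 1*4 - 1*4²) + 8038) = 1/((8 - 4 - 1*16) + 8038) = 1/((8 - 4 - 16) + 8038) = 1/(-12 + 8038) = 1/8026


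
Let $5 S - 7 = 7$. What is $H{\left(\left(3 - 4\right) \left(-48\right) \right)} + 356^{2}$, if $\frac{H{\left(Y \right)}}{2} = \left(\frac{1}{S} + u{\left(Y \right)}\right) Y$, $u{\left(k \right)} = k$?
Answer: $\frac{919648}{7} \approx 1.3138 \cdot 10^{5}$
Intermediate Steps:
$S = \frac{14}{5}$ ($S = \frac{7}{5} + \frac{1}{5} \cdot 7 = \frac{7}{5} + \frac{7}{5} = \frac{14}{5} \approx 2.8$)
$H{\left(Y \right)} = 2 Y \left(\frac{5}{14} + Y\right)$ ($H{\left(Y \right)} = 2 \left(\frac{1}{\frac{14}{5}} + Y\right) Y = 2 \left(\frac{5}{14} + Y\right) Y = 2 Y \left(\frac{5}{14} + Y\right)$)
$H{\left(\left(3 - 4\right) \left(-48\right) \right)} + 356^{2} = \frac{\left(3 - 4\right) \left(-48\right) \left(5 + 14 \left(3 - 4\right) \left(-48\right)\right)}{7} + 356^{2} = \frac{\left(-1\right) \left(-48\right) \left(5 + 14 \left(\left(-1\right) \left(-48\right)\right)\right)}{7} + 126736 = \frac{1}{7} \cdot 48 \left(5 + 14 \cdot 48\right) + 126736 = \frac{1}{7} \cdot 48 \left(5 + 672\right) + 126736 = \frac{1}{7} \cdot 48 \cdot 677 + 126736 = \frac{32496}{7} + 126736 = \frac{919648}{7}$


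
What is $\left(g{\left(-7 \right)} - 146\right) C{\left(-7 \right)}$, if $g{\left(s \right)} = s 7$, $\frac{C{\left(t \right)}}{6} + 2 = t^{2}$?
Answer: $-54990$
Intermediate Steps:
$C{\left(t \right)} = -12 + 6 t^{2}$
$g{\left(s \right)} = 7 s$
$\left(g{\left(-7 \right)} - 146\right) C{\left(-7 \right)} = \left(7 \left(-7\right) - 146\right) \left(-12 + 6 \left(-7\right)^{2}\right) = \left(-49 - 146\right) \left(-12 + 6 \cdot 49\right) = - 195 \left(-12 + 294\right) = \left(-195\right) 282 = -54990$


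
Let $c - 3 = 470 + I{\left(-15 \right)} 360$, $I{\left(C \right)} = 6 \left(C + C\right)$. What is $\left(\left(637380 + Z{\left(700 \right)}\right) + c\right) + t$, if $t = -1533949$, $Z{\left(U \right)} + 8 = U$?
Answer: $-960204$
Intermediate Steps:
$I{\left(C \right)} = 12 C$ ($I{\left(C \right)} = 6 \cdot 2 C = 12 C$)
$Z{\left(U \right)} = -8 + U$
$c = -64327$ ($c = 3 + \left(470 + 12 \left(-15\right) 360\right) = 3 + \left(470 - 64800\right) = 3 - 64330 = -64327$)
$\left(\left(637380 + Z{\left(700 \right)}\right) + c\right) + t = \left(\left(637380 + \left(-8 + 700\right)\right) - 64327\right) - 1533949 = \left(\left(637380 + 692\right) - 64327\right) - 1533949 = \left(638072 - 64327\right) - 1533949 = 573745 - 1533949 = -960204$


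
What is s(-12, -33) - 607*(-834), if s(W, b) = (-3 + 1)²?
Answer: 506242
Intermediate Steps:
s(W, b) = 4 (s(W, b) = (-2)² = 4)
s(-12, -33) - 607*(-834) = 4 - 607*(-834) = 4 + 506238 = 506242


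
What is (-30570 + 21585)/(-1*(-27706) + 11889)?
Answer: -1797/7919 ≈ -0.22692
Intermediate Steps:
(-30570 + 21585)/(-1*(-27706) + 11889) = -8985/(27706 + 11889) = -8985/39595 = -8985*1/39595 = -1797/7919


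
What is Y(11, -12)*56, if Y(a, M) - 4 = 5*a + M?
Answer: 2632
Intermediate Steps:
Y(a, M) = 4 + M + 5*a (Y(a, M) = 4 + (5*a + M) = 4 + (M + 5*a) = 4 + M + 5*a)
Y(11, -12)*56 = (4 - 12 + 5*11)*56 = (4 - 12 + 55)*56 = 47*56 = 2632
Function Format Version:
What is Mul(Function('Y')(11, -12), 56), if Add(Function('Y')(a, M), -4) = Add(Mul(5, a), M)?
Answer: 2632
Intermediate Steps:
Function('Y')(a, M) = Add(4, M, Mul(5, a)) (Function('Y')(a, M) = Add(4, Add(Mul(5, a), M)) = Add(4, Add(M, Mul(5, a))) = Add(4, M, Mul(5, a)))
Mul(Function('Y')(11, -12), 56) = Mul(Add(4, -12, Mul(5, 11)), 56) = Mul(Add(4, -12, 55), 56) = Mul(47, 56) = 2632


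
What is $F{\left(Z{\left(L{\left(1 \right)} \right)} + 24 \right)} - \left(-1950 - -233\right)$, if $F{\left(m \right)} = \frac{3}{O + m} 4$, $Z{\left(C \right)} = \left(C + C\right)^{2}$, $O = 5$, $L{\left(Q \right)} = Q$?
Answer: $\frac{18891}{11} \approx 1717.4$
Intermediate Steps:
$Z{\left(C \right)} = 4 C^{2}$ ($Z{\left(C \right)} = \left(2 C\right)^{2} = 4 C^{2}$)
$F{\left(m \right)} = \frac{12}{5 + m}$ ($F{\left(m \right)} = \frac{3}{5 + m} 4 = \frac{12}{5 + m}$)
$F{\left(Z{\left(L{\left(1 \right)} \right)} + 24 \right)} - \left(-1950 - -233\right) = \frac{12}{5 + \left(4 \cdot 1^{2} + 24\right)} - \left(-1950 - -233\right) = \frac{12}{5 + \left(4 \cdot 1 + 24\right)} - \left(-1950 + 233\right) = \frac{12}{5 + \left(4 + 24\right)} - -1717 = \frac{12}{5 + 28} + 1717 = \frac{12}{33} + 1717 = 12 \cdot \frac{1}{33} + 1717 = \frac{4}{11} + 1717 = \frac{18891}{11}$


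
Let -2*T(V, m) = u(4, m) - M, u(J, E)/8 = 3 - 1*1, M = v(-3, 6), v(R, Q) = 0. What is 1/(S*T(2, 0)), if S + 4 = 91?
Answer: -1/696 ≈ -0.0014368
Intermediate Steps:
M = 0
u(J, E) = 16 (u(J, E) = 8*(3 - 1*1) = 8*(3 - 1) = 8*2 = 16)
S = 87 (S = -4 + 91 = 87)
T(V, m) = -8 (T(V, m) = -(16 - 1*0)/2 = -(16 + 0)/2 = -1/2*16 = -8)
1/(S*T(2, 0)) = 1/(87*(-8)) = 1/(-696) = -1/696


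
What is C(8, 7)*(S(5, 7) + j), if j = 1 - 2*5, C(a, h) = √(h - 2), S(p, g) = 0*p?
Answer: -9*√5 ≈ -20.125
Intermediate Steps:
S(p, g) = 0
C(a, h) = √(-2 + h)
j = -9 (j = 1 - 10 = -9)
C(8, 7)*(S(5, 7) + j) = √(-2 + 7)*(0 - 9) = √5*(-9) = -9*√5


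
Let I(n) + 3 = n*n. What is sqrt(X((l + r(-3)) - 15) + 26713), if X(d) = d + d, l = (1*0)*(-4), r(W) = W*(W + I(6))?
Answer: sqrt(26503) ≈ 162.80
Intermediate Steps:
I(n) = -3 + n**2 (I(n) = -3 + n*n = -3 + n**2)
r(W) = W*(33 + W) (r(W) = W*(W + (-3 + 6**2)) = W*(W + (-3 + 36)) = W*(W + 33) = W*(33 + W))
l = 0 (l = 0*(-4) = 0)
X(d) = 2*d
sqrt(X((l + r(-3)) - 15) + 26713) = sqrt(2*((0 - 3*(33 - 3)) - 15) + 26713) = sqrt(2*((0 - 3*30) - 15) + 26713) = sqrt(2*((0 - 90) - 15) + 26713) = sqrt(2*(-90 - 15) + 26713) = sqrt(2*(-105) + 26713) = sqrt(-210 + 26713) = sqrt(26503)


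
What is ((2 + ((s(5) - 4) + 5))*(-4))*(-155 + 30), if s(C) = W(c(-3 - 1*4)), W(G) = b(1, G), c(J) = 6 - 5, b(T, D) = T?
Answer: 2000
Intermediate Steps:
c(J) = 1
W(G) = 1
s(C) = 1
((2 + ((s(5) - 4) + 5))*(-4))*(-155 + 30) = ((2 + ((1 - 4) + 5))*(-4))*(-155 + 30) = ((2 + (-3 + 5))*(-4))*(-125) = ((2 + 2)*(-4))*(-125) = (4*(-4))*(-125) = -16*(-125) = 2000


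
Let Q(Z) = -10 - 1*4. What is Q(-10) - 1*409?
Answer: -423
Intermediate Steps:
Q(Z) = -14 (Q(Z) = -10 - 4 = -14)
Q(-10) - 1*409 = -14 - 1*409 = -14 - 409 = -423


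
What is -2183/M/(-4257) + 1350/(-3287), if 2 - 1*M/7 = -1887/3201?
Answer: -9408679913/24603086529 ≈ -0.38242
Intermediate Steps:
M = 19341/1067 (M = 14 - (-13209)/3201 = 14 - 7*(-629/1067) = 14 + 4403/1067 = 19341/1067 ≈ 18.127)
-2183/M/(-4257) + 1350/(-3287) = -2183/19341/1067/(-4257) + 1350/(-3287) = -2183*1067/19341*(-1/4257) + 1350*(-1/3287) = -2329261/19341*(-1/4257) - 1350/3287 = 211751/7484967 - 1350/3287 = -9408679913/24603086529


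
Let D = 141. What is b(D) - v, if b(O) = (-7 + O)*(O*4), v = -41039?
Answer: 116615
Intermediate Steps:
b(O) = 4*O*(-7 + O) (b(O) = (-7 + O)*(4*O) = 4*O*(-7 + O))
b(D) - v = 4*141*(-7 + 141) - 1*(-41039) = 4*141*134 + 41039 = 75576 + 41039 = 116615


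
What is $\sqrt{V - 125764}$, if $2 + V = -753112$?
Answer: $i \sqrt{878878} \approx 937.49 i$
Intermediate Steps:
$V = -753114$ ($V = -2 - 753112 = -753114$)
$\sqrt{V - 125764} = \sqrt{-753114 - 125764} = \sqrt{-878878} = i \sqrt{878878}$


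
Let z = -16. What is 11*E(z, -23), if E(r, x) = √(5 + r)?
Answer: 11*I*√11 ≈ 36.483*I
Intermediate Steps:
11*E(z, -23) = 11*√(5 - 16) = 11*√(-11) = 11*(I*√11) = 11*I*√11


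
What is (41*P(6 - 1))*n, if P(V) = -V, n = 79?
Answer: -16195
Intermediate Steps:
(41*P(6 - 1))*n = (41*(-(6 - 1)))*79 = (41*(-1*5))*79 = (41*(-5))*79 = -205*79 = -16195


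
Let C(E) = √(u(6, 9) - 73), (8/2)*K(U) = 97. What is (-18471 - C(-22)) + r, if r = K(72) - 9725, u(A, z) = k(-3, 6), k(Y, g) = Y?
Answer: -112687/4 - 2*I*√19 ≈ -28172.0 - 8.7178*I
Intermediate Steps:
K(U) = 97/4 (K(U) = (¼)*97 = 97/4)
u(A, z) = -3
C(E) = 2*I*√19 (C(E) = √(-3 - 73) = √(-76) = 2*I*√19)
r = -38803/4 (r = 97/4 - 9725 = -38803/4 ≈ -9700.8)
(-18471 - C(-22)) + r = (-18471 - 2*I*√19) - 38803/4 = -112687/4 - 2*I*√19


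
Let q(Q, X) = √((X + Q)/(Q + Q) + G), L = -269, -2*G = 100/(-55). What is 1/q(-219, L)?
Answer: √11741466/4874 ≈ 0.70303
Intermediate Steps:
G = 10/11 (G = -50/(-55) = -50*(-1)/55 = -½*(-20/11) = 10/11 ≈ 0.90909)
q(Q, X) = √(10/11 + (Q + X)/(2*Q)) (q(Q, X) = √((X + Q)/(Q + Q) + 10/11) = √((Q + X)/((2*Q)) + 10/11) = √((Q + X)*(1/(2*Q)) + 10/11) = √((Q + X)/(2*Q) + 10/11) = √(10/11 + (Q + X)/(2*Q)))
1/q(-219, L) = 1/(√(682 + 242*(-269)/(-219))/22) = 1/(√(682 + 242*(-269)*(-1/219))/22) = 1/(√(682 + 65098/219)/22) = 1/(√(214456/219)/22) = 1/((2*√11741466/219)/22) = 1/(√11741466/2409) = √11741466/4874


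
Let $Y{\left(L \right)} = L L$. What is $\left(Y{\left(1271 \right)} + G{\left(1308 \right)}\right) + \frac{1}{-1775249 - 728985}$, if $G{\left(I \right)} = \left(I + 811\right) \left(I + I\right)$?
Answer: $\frac{17927172626329}{2504234} \approx 7.1587 \cdot 10^{6}$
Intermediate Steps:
$Y{\left(L \right)} = L^{2}$
$G{\left(I \right)} = 2 I \left(811 + I\right)$ ($G{\left(I \right)} = \left(811 + I\right) 2 I = 2 I \left(811 + I\right)$)
$\left(Y{\left(1271 \right)} + G{\left(1308 \right)}\right) + \frac{1}{-1775249 - 728985} = \left(1271^{2} + 2 \cdot 1308 \left(811 + 1308\right)\right) + \frac{1}{-1775249 - 728985} = \left(1615441 + 2 \cdot 1308 \cdot 2119\right) + \frac{1}{-2504234} = \left(1615441 + 5543304\right) - \frac{1}{2504234} = 7158745 - \frac{1}{2504234} = \frac{17927172626329}{2504234}$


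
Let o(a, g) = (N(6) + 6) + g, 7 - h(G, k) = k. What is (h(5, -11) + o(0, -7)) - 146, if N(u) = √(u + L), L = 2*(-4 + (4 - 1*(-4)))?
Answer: -129 + √14 ≈ -125.26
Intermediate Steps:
h(G, k) = 7 - k
L = 8 (L = 2*(-4 + (4 + 4)) = 2*(-4 + 8) = 2*4 = 8)
N(u) = √(8 + u) (N(u) = √(u + 8) = √(8 + u))
o(a, g) = 6 + g + √14 (o(a, g) = (√(8 + 6) + 6) + g = (√14 + 6) + g = (6 + √14) + g = 6 + g + √14)
(h(5, -11) + o(0, -7)) - 146 = ((7 - 1*(-11)) + (6 - 7 + √14)) - 146 = ((7 + 11) + (-1 + √14)) - 146 = (18 + (-1 + √14)) - 146 = (17 + √14) - 146 = -129 + √14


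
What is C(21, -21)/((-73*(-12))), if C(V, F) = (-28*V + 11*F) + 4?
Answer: -815/876 ≈ -0.93037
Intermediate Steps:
C(V, F) = 4 - 28*V + 11*F
C(21, -21)/((-73*(-12))) = (4 - 28*21 + 11*(-21))/((-73*(-12))) = (4 - 588 - 231)/876 = -815*1/876 = -815/876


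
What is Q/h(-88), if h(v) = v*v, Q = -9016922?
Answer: -4508461/3872 ≈ -1164.4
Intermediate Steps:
h(v) = v²
Q/h(-88) = -9016922/((-88)²) = -9016922/7744 = -9016922*1/7744 = -4508461/3872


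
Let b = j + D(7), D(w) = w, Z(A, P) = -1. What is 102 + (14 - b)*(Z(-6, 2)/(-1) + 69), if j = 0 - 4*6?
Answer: 2272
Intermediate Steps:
j = -24 (j = 0 - 24 = -24)
b = -17 (b = -24 + 7 = -17)
102 + (14 - b)*(Z(-6, 2)/(-1) + 69) = 102 + (14 - 1*(-17))*(-1/(-1) + 69) = 102 + (14 + 17)*(-1*(-1) + 69) = 102 + 31*(1 + 69) = 102 + 31*70 = 102 + 2170 = 2272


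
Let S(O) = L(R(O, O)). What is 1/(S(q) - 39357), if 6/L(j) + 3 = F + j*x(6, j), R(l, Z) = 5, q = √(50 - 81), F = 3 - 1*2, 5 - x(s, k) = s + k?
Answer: -16/629715 ≈ -2.5408e-5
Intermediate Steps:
x(s, k) = 5 - k - s (x(s, k) = 5 - (s + k) = 5 - (k + s) = 5 + (-k - s) = 5 - k - s)
F = 1 (F = 3 - 2 = 1)
q = I*√31 (q = √(-31) = I*√31 ≈ 5.5678*I)
L(j) = 6/(-2 + j*(-1 - j)) (L(j) = 6/(-3 + (1 + j*(5 - j - 1*6))) = 6/(-3 + (1 + j*(5 - j - 6))) = 6/(-3 + (1 + j*(-1 - j))) = 6/(-2 + j*(-1 - j)))
S(O) = -3/16 (S(O) = -6/(2 + 5*(1 + 5)) = -6/(2 + 5*6) = -6/(2 + 30) = -6/32 = -6*1/32 = -3/16)
1/(S(q) - 39357) = 1/(-3/16 - 39357) = 1/(-629715/16) = -16/629715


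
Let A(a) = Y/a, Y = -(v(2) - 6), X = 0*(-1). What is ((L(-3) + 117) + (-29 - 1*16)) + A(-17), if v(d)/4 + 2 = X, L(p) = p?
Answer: 1159/17 ≈ 68.177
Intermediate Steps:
X = 0
v(d) = -8 (v(d) = -8 + 4*0 = -8 + 0 = -8)
Y = 14 (Y = -(-8 - 6) = -1*(-14) = 14)
A(a) = 14/a
((L(-3) + 117) + (-29 - 1*16)) + A(-17) = ((-3 + 117) + (-29 - 1*16)) + 14/(-17) = (114 + (-29 - 16)) + 14*(-1/17) = (114 - 45) - 14/17 = 69 - 14/17 = 1159/17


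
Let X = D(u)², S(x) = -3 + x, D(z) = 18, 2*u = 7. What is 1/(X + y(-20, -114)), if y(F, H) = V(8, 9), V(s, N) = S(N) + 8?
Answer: 1/338 ≈ 0.0029586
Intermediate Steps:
u = 7/2 (u = (½)*7 = 7/2 ≈ 3.5000)
X = 324 (X = 18² = 324)
V(s, N) = 5 + N (V(s, N) = (-3 + N) + 8 = 5 + N)
y(F, H) = 14 (y(F, H) = 5 + 9 = 14)
1/(X + y(-20, -114)) = 1/(324 + 14) = 1/338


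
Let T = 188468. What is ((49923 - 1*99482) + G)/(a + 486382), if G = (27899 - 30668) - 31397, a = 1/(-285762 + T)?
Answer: -8145940150/47322050307 ≈ -0.17214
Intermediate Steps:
a = -1/97294 (a = 1/(-285762 + 188468) = 1/(-97294) = -1/97294 ≈ -1.0278e-5)
G = -34166 (G = -2769 - 31397 = -34166)
((49923 - 1*99482) + G)/(a + 486382) = ((49923 - 1*99482) - 34166)/(-1/97294 + 486382) = ((49923 - 99482) - 34166)/(47322050307/97294) = (-49559 - 34166)*(97294/47322050307) = -83725*97294/47322050307 = -8145940150/47322050307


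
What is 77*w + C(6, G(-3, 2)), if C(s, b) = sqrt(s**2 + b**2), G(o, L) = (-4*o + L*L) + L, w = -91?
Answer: -7007 + 6*sqrt(10) ≈ -6988.0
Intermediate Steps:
G(o, L) = L + L**2 - 4*o (G(o, L) = (-4*o + L**2) + L = (L**2 - 4*o) + L = L + L**2 - 4*o)
C(s, b) = sqrt(b**2 + s**2)
77*w + C(6, G(-3, 2)) = 77*(-91) + sqrt((2 + 2**2 - 4*(-3))**2 + 6**2) = -7007 + sqrt((2 + 4 + 12)**2 + 36) = -7007 + sqrt(18**2 + 36) = -7007 + sqrt(324 + 36) = -7007 + sqrt(360) = -7007 + 6*sqrt(10)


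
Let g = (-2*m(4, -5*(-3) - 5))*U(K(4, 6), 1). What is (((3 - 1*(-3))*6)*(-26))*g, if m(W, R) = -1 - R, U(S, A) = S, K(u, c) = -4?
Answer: 82368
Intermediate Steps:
g = -88 (g = -2*(-1 - (-5*(-3) - 5))*(-4) = -2*(-1 - (15 - 5))*(-4) = -2*(-1 - 1*10)*(-4) = -2*(-1 - 10)*(-4) = -2*(-11)*(-4) = 22*(-4) = -88)
(((3 - 1*(-3))*6)*(-26))*g = (((3 - 1*(-3))*6)*(-26))*(-88) = (((3 + 3)*6)*(-26))*(-88) = ((6*6)*(-26))*(-88) = (36*(-26))*(-88) = -936*(-88) = 82368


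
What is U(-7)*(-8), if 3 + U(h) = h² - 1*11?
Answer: -280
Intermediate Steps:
U(h) = -14 + h² (U(h) = -3 + (h² - 1*11) = -3 + (h² - 11) = -3 + (-11 + h²) = -14 + h²)
U(-7)*(-8) = (-14 + (-7)²)*(-8) = (-14 + 49)*(-8) = 35*(-8) = -280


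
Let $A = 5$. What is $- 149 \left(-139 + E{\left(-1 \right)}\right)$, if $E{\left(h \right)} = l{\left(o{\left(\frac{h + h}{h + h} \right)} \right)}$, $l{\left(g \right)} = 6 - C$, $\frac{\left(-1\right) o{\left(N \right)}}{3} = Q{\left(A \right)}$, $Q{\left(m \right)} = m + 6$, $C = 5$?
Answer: $20562$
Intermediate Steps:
$Q{\left(m \right)} = 6 + m$
$o{\left(N \right)} = -33$ ($o{\left(N \right)} = - 3 \left(6 + 5\right) = \left(-3\right) 11 = -33$)
$l{\left(g \right)} = 1$ ($l{\left(g \right)} = 6 - 5 = 1$)
$E{\left(h \right)} = 1$
$- 149 \left(-139 + E{\left(-1 \right)}\right) = - 149 \left(-139 + 1\right) = \left(-149\right) \left(-138\right) = 20562$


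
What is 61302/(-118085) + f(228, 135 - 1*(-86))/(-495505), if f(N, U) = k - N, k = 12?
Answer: -10743342/20712109 ≈ -0.51870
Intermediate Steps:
f(N, U) = 12 - N
61302/(-118085) + f(228, 135 - 1*(-86))/(-495505) = 61302/(-118085) + (12 - 1*228)/(-495505) = 61302*(-1/118085) + (12 - 228)*(-1/495505) = -61302/118085 - 216*(-1/495505) = -61302/118085 + 216/495505 = -10743342/20712109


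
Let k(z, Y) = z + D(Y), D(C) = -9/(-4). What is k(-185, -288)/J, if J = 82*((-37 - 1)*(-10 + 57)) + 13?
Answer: 731/585756 ≈ 0.0012480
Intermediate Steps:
D(C) = 9/4 (D(C) = -9*(-¼) = 9/4)
k(z, Y) = 9/4 + z (k(z, Y) = z + 9/4 = 9/4 + z)
J = -146439 (J = 82*(-38*47) + 13 = 82*(-1786) + 13 = -146452 + 13 = -146439)
k(-185, -288)/J = (9/4 - 185)/(-146439) = -731/4*(-1/146439) = 731/585756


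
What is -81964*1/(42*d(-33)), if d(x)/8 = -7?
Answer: 20491/588 ≈ 34.849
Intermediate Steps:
d(x) = -56 (d(x) = 8*(-7) = -56)
-81964*1/(42*d(-33)) = -81964/((-56*42)) = -81964/(-2352) = -81964*(-1/2352) = 20491/588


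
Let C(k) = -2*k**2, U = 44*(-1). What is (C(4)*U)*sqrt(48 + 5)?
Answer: 1408*sqrt(53) ≈ 10250.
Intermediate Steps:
U = -44
(C(4)*U)*sqrt(48 + 5) = (-2*4**2*(-44))*sqrt(48 + 5) = (-2*16*(-44))*sqrt(53) = (-32*(-44))*sqrt(53) = 1408*sqrt(53)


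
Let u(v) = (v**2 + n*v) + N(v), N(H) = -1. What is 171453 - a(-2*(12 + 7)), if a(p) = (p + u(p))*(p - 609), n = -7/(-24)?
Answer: 12879805/12 ≈ 1.0733e+6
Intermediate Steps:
n = 7/24 (n = -7*(-1/24) = 7/24 ≈ 0.29167)
u(v) = -1 + v**2 + 7*v/24 (u(v) = (v**2 + 7*v/24) - 1 = -1 + v**2 + 7*v/24)
a(p) = (-609 + p)*(-1 + p**2 + 31*p/24) (a(p) = (p + (-1 + p**2 + 7*p/24))*(p - 609) = (-1 + p**2 + 31*p/24)*(-609 + p) = (-609 + p)*(-1 + p**2 + 31*p/24))
171453 - a(-2*(12 + 7)) = 171453 - (609 + (-2*(12 + 7))**3 - 14585*4*(12 + 7)**2/24 - (-6301)*(12 + 7)/4) = 171453 - (609 + (-2*19)**3 - 14585*(-2*19)**2/24 - (-6301)*19/4) = 171453 - (609 + (-38)**3 - 14585/24*(-38)**2 - 6301/8*(-38)) = 171453 - (609 - 54872 - 14585/24*1444 + 119719/4) = 171453 - (609 - 54872 - 5265185/6 + 119719/4) = 171453 - 1*(-10822369/12) = 171453 + 10822369/12 = 12879805/12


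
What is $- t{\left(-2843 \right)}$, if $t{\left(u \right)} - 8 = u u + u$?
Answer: $-8079814$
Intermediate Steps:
$t{\left(u \right)} = 8 + u + u^{2}$ ($t{\left(u \right)} = 8 + \left(u u + u\right) = 8 + \left(u^{2} + u\right) = 8 + \left(u + u^{2}\right) = 8 + u + u^{2}$)
$- t{\left(-2843 \right)} = - (8 - 2843 + \left(-2843\right)^{2}) = - (8 - 2843 + 8082649) = \left(-1\right) 8079814 = -8079814$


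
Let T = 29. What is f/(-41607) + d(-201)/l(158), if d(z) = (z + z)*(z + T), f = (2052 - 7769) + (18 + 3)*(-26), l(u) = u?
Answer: 1438931981/3286953 ≈ 437.77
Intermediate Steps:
f = -6263 (f = -5717 + 21*(-26) = -5717 - 546 = -6263)
d(z) = 2*z*(29 + z) (d(z) = (z + z)*(z + 29) = (2*z)*(29 + z) = 2*z*(29 + z))
f/(-41607) + d(-201)/l(158) = -6263/(-41607) + (2*(-201)*(29 - 201))/158 = -6263*(-1/41607) + (2*(-201)*(-172))*(1/158) = 6263/41607 + 69144*(1/158) = 6263/41607 + 34572/79 = 1438931981/3286953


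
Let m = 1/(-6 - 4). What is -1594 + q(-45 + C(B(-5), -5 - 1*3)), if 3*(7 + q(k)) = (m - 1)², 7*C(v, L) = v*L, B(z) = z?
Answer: -480179/300 ≈ -1600.6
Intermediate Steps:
C(v, L) = L*v/7 (C(v, L) = (v*L)/7 = (L*v)/7 = L*v/7)
m = -⅒ (m = 1/(-10) = -⅒ ≈ -0.10000)
q(k) = -1979/300 (q(k) = -7 + (-⅒ - 1)²/3 = -7 + (-11/10)²/3 = -7 + (⅓)*(121/100) = -7 + 121/300 = -1979/300)
-1594 + q(-45 + C(B(-5), -5 - 1*3)) = -1594 - 1979/300 = -480179/300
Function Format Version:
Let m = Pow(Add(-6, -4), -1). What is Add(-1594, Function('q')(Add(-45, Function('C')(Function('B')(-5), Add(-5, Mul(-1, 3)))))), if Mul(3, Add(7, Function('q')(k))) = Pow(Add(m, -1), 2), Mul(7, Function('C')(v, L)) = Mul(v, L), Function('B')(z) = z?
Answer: Rational(-480179, 300) ≈ -1600.6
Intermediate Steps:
Function('C')(v, L) = Mul(Rational(1, 7), L, v) (Function('C')(v, L) = Mul(Rational(1, 7), Mul(v, L)) = Mul(Rational(1, 7), Mul(L, v)) = Mul(Rational(1, 7), L, v))
m = Rational(-1, 10) (m = Pow(-10, -1) = Rational(-1, 10) ≈ -0.10000)
Function('q')(k) = Rational(-1979, 300) (Function('q')(k) = Add(-7, Mul(Rational(1, 3), Pow(Add(Rational(-1, 10), -1), 2))) = Add(-7, Mul(Rational(1, 3), Pow(Rational(-11, 10), 2))) = Add(-7, Mul(Rational(1, 3), Rational(121, 100))) = Add(-7, Rational(121, 300)) = Rational(-1979, 300))
Add(-1594, Function('q')(Add(-45, Function('C')(Function('B')(-5), Add(-5, Mul(-1, 3)))))) = Add(-1594, Rational(-1979, 300)) = Rational(-480179, 300)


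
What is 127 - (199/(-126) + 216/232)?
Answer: 466427/3654 ≈ 127.65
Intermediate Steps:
127 - (199/(-126) + 216/232) = 127 - (199*(-1/126) + 216*(1/232)) = 127 - (-199/126 + 27/29) = 127 - 1*(-2369/3654) = 127 + 2369/3654 = 466427/3654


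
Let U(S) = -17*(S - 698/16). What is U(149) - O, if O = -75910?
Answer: 592949/8 ≈ 74119.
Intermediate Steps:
U(S) = 5933/8 - 17*S (U(S) = -17*(S - 698*1/16) = -17*(S - 349/8) = -17*(-349/8 + S) = 5933/8 - 17*S)
U(149) - O = (5933/8 - 17*149) - 1*(-75910) = (5933/8 - 2533) + 75910 = -14331/8 + 75910 = 592949/8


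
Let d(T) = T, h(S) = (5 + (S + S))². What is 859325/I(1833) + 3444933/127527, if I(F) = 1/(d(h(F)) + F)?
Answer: 492341190866733761/42509 ≈ 1.1582e+13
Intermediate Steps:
h(S) = (5 + 2*S)²
I(F) = 1/(F + (5 + 2*F)²) (I(F) = 1/((5 + 2*F)² + F) = 1/(F + (5 + 2*F)²))
859325/I(1833) + 3444933/127527 = 859325/(1/(1833 + (5 + 2*1833)²)) + 3444933/127527 = 859325/(1/(1833 + (5 + 3666)²)) + 3444933*(1/127527) = 859325/(1/(1833 + 3671²)) + 1148311/42509 = 859325/(1/(1833 + 13476241)) + 1148311/42509 = 859325/(1/13478074) + 1148311/42509 = 859325*13478074 + 1148311/42509 = 11582045940050 + 1148311/42509 = 492341190866733761/42509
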